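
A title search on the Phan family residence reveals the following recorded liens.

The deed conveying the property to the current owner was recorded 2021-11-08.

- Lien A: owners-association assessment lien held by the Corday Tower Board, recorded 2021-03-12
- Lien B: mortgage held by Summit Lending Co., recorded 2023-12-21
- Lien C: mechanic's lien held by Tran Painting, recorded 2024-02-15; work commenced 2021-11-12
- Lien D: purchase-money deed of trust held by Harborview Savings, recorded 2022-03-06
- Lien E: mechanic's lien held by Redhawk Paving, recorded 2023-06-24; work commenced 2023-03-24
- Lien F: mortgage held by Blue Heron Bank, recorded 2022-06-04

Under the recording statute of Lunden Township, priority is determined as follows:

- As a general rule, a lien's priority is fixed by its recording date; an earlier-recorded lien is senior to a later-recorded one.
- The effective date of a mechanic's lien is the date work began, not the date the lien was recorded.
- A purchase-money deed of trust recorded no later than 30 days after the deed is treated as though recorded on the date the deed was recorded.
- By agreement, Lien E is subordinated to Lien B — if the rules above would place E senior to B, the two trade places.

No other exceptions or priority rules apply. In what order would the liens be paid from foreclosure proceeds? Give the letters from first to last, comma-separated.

Effective dates after the stated exceptions: C relates back to 2021-11-12 (work commenced); D was recorded 118 days after the deed — beyond 30 days — so no relation-back applies; E's effective date is 2023-03-24, when work began.
By effective date, earliest first: A (2021-03-12), C (2021-11-12), D (2022-03-06), F (2022-06-04), E (2023-03-24), B (2023-12-21).
E would otherwise be senior to B, so under the subordination agreement E and B exchange positions.

A, C, D, F, B, E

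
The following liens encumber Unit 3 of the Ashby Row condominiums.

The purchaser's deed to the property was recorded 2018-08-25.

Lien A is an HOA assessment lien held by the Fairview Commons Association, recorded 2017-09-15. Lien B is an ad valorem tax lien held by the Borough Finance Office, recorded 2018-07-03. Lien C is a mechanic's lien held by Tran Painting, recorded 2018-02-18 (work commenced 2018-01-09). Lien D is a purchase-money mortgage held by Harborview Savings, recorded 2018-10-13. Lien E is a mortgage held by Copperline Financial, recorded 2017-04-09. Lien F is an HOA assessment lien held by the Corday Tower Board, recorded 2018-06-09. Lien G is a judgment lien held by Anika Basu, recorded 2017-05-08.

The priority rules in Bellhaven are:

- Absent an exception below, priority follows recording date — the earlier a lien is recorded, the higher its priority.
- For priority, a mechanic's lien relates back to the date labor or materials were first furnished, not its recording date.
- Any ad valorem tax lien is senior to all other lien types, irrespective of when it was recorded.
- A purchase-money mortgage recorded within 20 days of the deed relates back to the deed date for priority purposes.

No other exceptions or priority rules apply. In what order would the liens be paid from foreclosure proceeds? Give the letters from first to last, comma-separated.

B, E, G, A, C, F, D

Effective dates: C is treated as recorded 2018-01-09, the work-commencement date; D missed the 20-day window (49 days after the deed), so its recording date stands.
B is an ad valorem tax lien, so it outranks all other liens regardless of date.
Among the remaining liens, by effective date: E (2017-04-09), G (2017-05-08), A (2017-09-15), C (2018-01-09), F (2018-06-09), D (2018-10-13).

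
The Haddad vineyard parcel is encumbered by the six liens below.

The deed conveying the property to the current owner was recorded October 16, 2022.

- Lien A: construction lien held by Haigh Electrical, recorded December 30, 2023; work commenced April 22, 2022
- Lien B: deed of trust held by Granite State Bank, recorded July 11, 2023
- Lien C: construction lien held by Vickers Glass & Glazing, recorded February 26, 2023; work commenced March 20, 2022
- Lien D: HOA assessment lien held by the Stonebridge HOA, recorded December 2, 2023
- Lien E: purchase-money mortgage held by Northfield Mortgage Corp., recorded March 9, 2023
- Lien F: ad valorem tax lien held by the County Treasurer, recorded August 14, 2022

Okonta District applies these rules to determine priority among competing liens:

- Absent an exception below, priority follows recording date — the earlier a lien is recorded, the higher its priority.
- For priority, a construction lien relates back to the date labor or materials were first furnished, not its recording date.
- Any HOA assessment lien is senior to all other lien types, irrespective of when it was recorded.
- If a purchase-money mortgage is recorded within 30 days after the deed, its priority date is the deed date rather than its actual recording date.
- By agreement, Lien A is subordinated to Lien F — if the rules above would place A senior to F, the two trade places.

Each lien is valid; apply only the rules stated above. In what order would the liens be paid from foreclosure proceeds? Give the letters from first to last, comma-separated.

Effective dates: A is treated as recorded April 22, 2022, the work-commencement date; C's effective date is March 20, 2022, when work began; E was recorded 144 days after the deed, outside the 30-day window, so it keeps its recording date.
D is an HOA assessment lien and takes priority over every other lien.
The other liens, earliest effective date first: C (March 20, 2022), A (April 22, 2022), F (August 14, 2022), E (March 9, 2023), B (July 11, 2023).
The subordination applies — A was senior to F — so A and F swap.

D, C, F, A, E, B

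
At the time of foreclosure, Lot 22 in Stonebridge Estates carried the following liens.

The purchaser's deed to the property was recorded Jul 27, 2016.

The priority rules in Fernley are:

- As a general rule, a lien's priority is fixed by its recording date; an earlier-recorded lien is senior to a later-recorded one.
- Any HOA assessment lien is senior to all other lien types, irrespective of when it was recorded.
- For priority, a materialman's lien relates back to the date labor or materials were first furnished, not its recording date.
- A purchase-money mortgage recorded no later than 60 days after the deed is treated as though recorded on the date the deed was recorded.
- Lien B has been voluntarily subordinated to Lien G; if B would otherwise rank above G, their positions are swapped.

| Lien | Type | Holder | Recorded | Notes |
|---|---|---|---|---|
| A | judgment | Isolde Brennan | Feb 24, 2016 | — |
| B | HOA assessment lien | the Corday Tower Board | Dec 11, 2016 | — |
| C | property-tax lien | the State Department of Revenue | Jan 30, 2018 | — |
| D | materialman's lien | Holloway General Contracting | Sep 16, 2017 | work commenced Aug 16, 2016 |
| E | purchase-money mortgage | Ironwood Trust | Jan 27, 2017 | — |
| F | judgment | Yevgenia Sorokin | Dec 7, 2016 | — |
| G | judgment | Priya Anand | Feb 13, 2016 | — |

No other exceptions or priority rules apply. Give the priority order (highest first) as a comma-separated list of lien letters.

G, B, A, D, F, E, C

Effective dates: D is treated as recorded Aug 16, 2016, the work-commencement date; E missed the 60-day window (184 days after the deed), so its recording date stands.
B is an HOA assessment lien, so it outranks all other liens regardless of date.
Remaining liens by effective date: G (Feb 13, 2016), A (Feb 24, 2016), D (Aug 16, 2016), F (Dec 7, 2016), E (Jan 27, 2017), C (Jan 30, 2018).
B is senior to G before the subordination, so the two trade places.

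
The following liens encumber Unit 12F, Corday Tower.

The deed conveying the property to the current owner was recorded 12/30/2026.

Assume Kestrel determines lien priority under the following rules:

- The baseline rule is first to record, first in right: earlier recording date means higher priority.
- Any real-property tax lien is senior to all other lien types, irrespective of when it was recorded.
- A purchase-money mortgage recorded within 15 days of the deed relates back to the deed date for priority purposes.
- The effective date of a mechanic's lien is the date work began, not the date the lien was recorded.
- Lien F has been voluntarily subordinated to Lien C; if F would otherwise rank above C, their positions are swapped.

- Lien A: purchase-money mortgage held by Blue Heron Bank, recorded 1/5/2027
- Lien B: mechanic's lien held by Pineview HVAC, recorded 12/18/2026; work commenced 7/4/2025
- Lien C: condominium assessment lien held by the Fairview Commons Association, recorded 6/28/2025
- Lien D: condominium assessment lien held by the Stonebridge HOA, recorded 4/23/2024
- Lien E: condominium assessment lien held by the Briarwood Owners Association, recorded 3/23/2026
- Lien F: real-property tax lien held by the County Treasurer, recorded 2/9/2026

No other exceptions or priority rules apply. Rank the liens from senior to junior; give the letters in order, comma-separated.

C, D, F, B, E, A

Adjusting effective dates: A's effective date is the deed date, 12/30/2026; B is treated as recorded 7/4/2025, the work-commencement date.
As a real-property tax lien, F is senior to every other lien.
Ordering the rest by effective date: D (4/23/2024), C (6/28/2025), B (7/4/2025), E (3/23/2026), A (12/30/2026).
F is senior to C before the subordination, so the two trade places.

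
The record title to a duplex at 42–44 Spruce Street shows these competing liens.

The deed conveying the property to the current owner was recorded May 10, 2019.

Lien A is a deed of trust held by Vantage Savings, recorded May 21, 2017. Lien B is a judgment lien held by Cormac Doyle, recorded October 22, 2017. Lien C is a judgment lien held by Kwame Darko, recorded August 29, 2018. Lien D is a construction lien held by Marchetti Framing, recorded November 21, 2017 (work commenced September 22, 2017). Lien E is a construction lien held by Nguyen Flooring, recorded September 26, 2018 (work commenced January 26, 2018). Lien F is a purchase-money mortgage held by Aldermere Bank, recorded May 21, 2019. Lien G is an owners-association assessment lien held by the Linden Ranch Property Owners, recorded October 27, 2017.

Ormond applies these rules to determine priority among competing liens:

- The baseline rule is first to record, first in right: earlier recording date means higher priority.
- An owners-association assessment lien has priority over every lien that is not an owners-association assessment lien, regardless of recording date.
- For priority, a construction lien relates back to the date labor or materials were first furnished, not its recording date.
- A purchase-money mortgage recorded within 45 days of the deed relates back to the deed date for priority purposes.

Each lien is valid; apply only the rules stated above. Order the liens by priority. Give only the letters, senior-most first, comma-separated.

G, A, D, B, E, C, F

Effective dates after the stated exceptions: D's effective date is September 22, 2017, when work began; E's effective date is January 26, 2018, when work began; F's effective date is the deed date, May 10, 2019.
As an owners-association assessment lien, G is senior to every other lien.
Remaining liens by effective date: A (May 21, 2017), D (September 22, 2017), B (October 22, 2017), E (January 26, 2018), C (August 29, 2018), F (May 10, 2019).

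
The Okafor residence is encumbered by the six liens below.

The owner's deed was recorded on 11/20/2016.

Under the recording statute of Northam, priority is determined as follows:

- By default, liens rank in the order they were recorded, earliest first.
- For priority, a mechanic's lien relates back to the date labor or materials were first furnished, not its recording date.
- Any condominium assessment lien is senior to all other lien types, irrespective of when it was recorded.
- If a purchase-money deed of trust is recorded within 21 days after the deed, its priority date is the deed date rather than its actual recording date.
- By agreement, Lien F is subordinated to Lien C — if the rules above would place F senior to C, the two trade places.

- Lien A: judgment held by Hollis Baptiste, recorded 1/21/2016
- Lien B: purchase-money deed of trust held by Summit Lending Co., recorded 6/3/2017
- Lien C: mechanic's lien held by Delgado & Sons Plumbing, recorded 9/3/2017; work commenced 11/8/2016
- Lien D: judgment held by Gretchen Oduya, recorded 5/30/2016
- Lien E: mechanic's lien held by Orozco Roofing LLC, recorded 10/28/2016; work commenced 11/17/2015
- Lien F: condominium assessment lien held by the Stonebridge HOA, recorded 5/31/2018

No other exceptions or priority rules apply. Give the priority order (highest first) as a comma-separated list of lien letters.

C, E, A, D, F, B

Adjusting effective dates: B missed the 21-day window (195 days after the deed), so its recording date stands; C's effective date is 11/8/2016, when work began; E's effective date is 11/17/2015, when work began.
As a condominium assessment lien, F is senior to every other lien.
The other liens, earliest effective date first: E (11/17/2015), A (1/21/2016), D (5/30/2016), C (11/8/2016), B (6/3/2017).
F is senior to C before the subordination, so the two trade places.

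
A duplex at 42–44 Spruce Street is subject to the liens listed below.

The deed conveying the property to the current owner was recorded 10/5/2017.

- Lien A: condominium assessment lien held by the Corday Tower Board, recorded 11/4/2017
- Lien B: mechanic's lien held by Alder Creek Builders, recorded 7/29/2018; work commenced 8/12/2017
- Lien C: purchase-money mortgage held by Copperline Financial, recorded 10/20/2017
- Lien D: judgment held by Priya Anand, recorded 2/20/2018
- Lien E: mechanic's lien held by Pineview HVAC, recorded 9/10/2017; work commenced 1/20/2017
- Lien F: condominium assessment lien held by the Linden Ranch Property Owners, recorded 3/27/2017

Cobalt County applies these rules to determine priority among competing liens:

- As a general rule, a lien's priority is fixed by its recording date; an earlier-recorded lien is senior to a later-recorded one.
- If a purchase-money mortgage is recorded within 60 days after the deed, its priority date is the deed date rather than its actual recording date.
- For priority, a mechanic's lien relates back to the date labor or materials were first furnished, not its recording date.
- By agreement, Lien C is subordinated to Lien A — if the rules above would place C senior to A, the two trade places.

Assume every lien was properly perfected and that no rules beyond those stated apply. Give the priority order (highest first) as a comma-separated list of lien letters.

First, effective dates: B's effective date is 8/12/2017, when work began; C was recorded within the 60-day window, so its effective date is the deed date 10/5/2017; E relates back to 1/20/2017 (work commenced).
By effective date: E (1/20/2017), F (3/27/2017), B (8/12/2017), C (10/5/2017), A (11/4/2017), D (2/20/2018).
C is senior to A before the subordination, so the two trade places.

E, F, B, A, C, D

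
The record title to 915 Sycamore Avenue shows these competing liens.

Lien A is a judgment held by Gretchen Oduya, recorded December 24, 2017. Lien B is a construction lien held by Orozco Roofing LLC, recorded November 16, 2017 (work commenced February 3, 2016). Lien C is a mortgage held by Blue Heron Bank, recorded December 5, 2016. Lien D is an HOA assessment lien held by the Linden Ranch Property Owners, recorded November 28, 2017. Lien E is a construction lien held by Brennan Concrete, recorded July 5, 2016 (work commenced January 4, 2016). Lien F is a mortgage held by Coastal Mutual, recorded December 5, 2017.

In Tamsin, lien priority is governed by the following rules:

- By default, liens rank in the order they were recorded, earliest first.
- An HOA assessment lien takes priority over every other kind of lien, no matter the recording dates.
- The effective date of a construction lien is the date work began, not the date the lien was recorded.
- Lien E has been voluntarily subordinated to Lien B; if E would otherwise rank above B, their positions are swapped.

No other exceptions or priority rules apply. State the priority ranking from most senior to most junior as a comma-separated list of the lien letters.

Effective dates after the stated exceptions: B is treated as recorded February 3, 2016, the work-commencement date; E's effective date is January 4, 2016, when work began.
As an HOA assessment lien, D is senior to every other lien.
Among the remaining liens, by effective date: E (January 4, 2016), B (February 3, 2016), C (December 5, 2016), F (December 5, 2017), A (December 24, 2017).
Because E would otherwise rank above B, the subordination swaps them.

D, B, E, C, F, A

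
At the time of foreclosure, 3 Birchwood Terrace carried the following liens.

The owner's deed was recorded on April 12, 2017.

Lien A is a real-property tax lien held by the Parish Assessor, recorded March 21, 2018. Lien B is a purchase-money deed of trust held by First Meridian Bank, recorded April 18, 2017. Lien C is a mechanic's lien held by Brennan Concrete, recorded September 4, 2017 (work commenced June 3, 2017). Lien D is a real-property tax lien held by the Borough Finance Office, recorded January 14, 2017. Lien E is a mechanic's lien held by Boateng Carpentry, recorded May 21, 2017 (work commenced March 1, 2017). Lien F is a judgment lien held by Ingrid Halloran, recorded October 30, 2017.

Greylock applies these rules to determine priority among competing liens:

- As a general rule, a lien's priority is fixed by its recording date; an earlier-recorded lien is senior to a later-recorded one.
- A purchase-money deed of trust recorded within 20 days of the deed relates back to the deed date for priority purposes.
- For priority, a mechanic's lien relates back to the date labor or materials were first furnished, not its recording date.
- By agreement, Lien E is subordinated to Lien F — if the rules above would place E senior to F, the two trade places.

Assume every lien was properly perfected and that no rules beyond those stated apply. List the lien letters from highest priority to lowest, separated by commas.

D, F, B, C, E, A

Adjusting effective dates: B's effective date is the deed date, April 12, 2017; C's effective date is June 3, 2017, when work began; E relates back to March 1, 2017 (work commenced).
Sorted by effective date: D (January 14, 2017), E (March 1, 2017), B (April 12, 2017), C (June 3, 2017), F (October 30, 2017), A (March 21, 2018).
E would otherwise be senior to F, so under the subordination agreement E and F exchange positions.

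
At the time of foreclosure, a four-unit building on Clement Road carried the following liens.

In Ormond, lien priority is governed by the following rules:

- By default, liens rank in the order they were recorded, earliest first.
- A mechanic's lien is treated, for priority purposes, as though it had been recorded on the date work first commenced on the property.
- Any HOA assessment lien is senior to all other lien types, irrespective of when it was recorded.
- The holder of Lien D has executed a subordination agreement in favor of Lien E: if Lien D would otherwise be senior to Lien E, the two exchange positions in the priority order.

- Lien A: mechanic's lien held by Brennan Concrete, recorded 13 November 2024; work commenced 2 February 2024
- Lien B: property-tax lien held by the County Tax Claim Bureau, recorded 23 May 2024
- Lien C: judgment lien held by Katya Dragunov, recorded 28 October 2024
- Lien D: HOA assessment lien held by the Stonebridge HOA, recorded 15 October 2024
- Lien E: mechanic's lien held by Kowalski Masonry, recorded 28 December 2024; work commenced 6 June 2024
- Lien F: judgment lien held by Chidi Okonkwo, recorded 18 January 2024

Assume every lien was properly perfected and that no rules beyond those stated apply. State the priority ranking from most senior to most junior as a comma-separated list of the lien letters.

E, F, A, B, D, C

Effective dates: A's effective date is 2 February 2024, when work began; E relates back to 6 June 2024 (work commenced).
As an HOA assessment lien, D is senior to every other lien.
Among the remaining liens, by effective date: F (18 January 2024), A (2 February 2024), B (23 May 2024), E (6 June 2024), C (28 October 2024).
The subordination applies — D was senior to E — so D and E swap.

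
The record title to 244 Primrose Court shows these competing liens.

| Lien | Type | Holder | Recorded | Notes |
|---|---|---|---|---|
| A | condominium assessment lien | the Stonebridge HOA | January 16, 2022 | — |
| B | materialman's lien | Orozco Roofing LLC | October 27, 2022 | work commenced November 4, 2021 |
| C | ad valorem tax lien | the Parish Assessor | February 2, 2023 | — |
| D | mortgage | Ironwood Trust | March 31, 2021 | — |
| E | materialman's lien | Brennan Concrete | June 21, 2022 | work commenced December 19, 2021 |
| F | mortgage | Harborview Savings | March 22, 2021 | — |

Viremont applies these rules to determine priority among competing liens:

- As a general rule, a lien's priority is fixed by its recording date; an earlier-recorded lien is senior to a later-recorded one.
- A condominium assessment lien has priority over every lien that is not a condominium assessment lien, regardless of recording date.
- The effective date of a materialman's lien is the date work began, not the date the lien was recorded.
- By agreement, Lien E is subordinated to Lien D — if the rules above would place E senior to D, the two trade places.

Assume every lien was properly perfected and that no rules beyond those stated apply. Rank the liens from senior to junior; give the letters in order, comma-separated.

Adjusting effective dates: B relates back to November 4, 2021 (work commenced); E relates back to December 19, 2021 (work commenced).
As a condominium assessment lien, A is senior to every other lien.
Among the remaining liens, by effective date: F (March 22, 2021), D (March 31, 2021), B (November 4, 2021), E (December 19, 2021), C (February 2, 2023).
E is already junior to D, so the subordination agreement changes nothing.

A, F, D, B, E, C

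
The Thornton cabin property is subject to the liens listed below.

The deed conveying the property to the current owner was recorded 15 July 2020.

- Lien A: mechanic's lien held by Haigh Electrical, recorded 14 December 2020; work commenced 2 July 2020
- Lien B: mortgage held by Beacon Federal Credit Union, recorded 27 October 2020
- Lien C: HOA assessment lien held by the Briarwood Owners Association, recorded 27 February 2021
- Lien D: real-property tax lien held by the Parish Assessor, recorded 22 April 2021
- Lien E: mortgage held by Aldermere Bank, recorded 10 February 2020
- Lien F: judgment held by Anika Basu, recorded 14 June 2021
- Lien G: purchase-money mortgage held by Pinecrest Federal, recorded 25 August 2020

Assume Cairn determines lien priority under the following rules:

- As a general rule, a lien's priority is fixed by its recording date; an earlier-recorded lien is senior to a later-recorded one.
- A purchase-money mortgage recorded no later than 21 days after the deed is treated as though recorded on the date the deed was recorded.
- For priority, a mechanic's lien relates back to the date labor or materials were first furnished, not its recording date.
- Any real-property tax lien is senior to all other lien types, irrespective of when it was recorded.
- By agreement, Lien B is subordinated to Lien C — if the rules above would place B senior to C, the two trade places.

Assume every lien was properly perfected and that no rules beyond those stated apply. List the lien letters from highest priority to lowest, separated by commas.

First, effective dates: A relates back to 2 July 2020 (work commenced); G was recorded 41 days after the deed, outside the 21-day window, so it keeps its recording date.
As a real-property tax lien, D is senior to every other lien.
Among the remaining liens, by effective date: E (10 February 2020), A (2 July 2020), G (25 August 2020), B (27 October 2020), C (27 February 2021), F (14 June 2021).
B is senior to C before the subordination, so the two trade places.

D, E, A, G, C, B, F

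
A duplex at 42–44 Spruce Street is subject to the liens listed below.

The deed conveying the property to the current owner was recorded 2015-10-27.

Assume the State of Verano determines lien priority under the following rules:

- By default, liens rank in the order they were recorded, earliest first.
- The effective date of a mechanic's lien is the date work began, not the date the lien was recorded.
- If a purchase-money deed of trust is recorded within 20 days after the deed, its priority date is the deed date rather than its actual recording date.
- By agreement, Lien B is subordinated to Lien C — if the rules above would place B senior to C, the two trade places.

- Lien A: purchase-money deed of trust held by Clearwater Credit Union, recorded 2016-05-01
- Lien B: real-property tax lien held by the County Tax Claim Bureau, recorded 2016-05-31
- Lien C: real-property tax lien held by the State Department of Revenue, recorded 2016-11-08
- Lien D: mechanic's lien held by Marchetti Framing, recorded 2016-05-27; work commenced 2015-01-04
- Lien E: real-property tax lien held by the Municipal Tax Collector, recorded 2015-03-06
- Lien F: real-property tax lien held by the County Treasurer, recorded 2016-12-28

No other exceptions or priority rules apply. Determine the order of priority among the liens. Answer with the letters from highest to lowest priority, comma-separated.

D, E, A, C, B, F

First, effective dates: A was recorded 187 days after the deed, outside the 20-day window, so it keeps its recording date; D is treated as recorded 2015-01-04, the work-commencement date.
By effective date, earliest first: D (2015-01-04), E (2015-03-06), A (2016-05-01), B (2016-05-31), C (2016-11-08), F (2016-12-28).
The subordination applies — B was senior to C — so B and C swap.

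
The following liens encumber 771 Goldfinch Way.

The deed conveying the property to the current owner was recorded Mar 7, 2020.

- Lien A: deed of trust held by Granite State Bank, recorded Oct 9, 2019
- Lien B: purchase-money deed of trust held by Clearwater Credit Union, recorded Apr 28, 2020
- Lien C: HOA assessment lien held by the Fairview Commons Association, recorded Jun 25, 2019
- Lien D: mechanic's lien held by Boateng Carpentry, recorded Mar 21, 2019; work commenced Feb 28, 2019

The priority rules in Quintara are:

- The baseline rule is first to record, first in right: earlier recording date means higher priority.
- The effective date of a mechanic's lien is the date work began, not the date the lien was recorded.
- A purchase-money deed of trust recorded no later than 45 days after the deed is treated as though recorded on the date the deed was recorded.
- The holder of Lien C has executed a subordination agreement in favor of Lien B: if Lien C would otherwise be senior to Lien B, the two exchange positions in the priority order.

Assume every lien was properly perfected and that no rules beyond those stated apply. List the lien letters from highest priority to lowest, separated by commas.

D, B, A, C

Effective dates after the stated exceptions: B was recorded 52 days after the deed — beyond 45 days — so no relation-back applies; D's effective date is Feb 28, 2019, when work began.
Ordering by effective date: D (Feb 28, 2019), C (Jun 25, 2019), A (Oct 9, 2019), B (Apr 28, 2020).
Because C would otherwise rank above B, the subordination swaps them.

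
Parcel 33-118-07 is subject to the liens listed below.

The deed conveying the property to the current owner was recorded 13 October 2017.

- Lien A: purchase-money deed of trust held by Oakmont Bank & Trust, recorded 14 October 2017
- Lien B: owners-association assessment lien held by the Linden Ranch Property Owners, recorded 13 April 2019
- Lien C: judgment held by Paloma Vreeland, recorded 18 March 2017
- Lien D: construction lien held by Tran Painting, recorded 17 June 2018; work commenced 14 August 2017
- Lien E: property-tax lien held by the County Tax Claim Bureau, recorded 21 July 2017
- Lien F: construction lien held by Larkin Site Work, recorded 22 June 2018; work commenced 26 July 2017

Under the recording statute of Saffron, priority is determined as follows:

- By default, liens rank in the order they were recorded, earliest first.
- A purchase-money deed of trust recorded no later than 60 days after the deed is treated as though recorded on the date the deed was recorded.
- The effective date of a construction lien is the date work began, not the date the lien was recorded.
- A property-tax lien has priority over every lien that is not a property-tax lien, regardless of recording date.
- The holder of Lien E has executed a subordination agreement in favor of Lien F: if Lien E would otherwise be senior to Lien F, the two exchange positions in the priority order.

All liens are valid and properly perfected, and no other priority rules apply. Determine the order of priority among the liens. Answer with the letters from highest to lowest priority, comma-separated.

Effective dates: A was recorded within the 60-day window, so its effective date is the deed date 13 October 2017; D relates back to 14 August 2017 (work commenced); F is treated as recorded 26 July 2017, the work-commencement date.
As a property-tax lien, E is senior to every other lien.
Ordering the rest by effective date: C (18 March 2017), F (26 July 2017), D (14 August 2017), A (13 October 2017), B (13 April 2019).
Because E would otherwise rank above F, the subordination swaps them.

F, C, E, D, A, B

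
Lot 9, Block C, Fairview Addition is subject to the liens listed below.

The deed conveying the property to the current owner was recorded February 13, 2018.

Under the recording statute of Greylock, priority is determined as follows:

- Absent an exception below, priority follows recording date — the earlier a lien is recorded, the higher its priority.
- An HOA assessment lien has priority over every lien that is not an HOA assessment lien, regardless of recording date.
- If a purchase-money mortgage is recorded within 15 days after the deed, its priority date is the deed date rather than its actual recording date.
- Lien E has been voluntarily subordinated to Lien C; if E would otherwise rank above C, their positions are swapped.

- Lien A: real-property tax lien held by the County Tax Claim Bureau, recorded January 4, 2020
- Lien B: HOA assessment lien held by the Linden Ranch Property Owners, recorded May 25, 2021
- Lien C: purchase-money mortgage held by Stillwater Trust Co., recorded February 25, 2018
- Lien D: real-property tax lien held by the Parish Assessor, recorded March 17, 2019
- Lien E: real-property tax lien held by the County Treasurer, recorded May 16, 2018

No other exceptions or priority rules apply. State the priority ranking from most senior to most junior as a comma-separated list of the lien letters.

Effective dates after the stated exceptions: C was recorded within the 15-day window, so its effective date is the deed date February 13, 2018.
As an HOA assessment lien, B is senior to every other lien.
Among the remaining liens, by effective date: C (February 13, 2018), E (May 16, 2018), D (March 17, 2019), A (January 4, 2020).
E already ranks below C; the subordination has no effect.

B, C, E, D, A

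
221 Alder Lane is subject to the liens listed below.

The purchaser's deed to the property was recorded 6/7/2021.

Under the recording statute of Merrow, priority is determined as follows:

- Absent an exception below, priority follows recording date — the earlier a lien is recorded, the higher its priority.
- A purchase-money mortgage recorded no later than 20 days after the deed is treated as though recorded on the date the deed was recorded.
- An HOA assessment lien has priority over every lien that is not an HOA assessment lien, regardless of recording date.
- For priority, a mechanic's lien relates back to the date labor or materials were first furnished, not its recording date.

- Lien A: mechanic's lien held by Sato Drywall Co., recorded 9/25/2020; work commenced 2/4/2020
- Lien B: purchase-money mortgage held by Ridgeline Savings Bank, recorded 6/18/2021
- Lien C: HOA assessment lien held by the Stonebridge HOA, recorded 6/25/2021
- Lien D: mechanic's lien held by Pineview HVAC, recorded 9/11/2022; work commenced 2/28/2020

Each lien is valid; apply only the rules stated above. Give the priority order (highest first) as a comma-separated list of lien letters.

C, A, D, B

Effective dates after the stated exceptions: A is treated as recorded 2/4/2020, the work-commencement date; B's effective date is the deed date, 6/7/2021; D's effective date is 2/28/2020, when work began.
C, as an HOA assessment lien, has superpriority and ranks first.
Ordering the rest by effective date: A (2/4/2020), D (2/28/2020), B (6/7/2021).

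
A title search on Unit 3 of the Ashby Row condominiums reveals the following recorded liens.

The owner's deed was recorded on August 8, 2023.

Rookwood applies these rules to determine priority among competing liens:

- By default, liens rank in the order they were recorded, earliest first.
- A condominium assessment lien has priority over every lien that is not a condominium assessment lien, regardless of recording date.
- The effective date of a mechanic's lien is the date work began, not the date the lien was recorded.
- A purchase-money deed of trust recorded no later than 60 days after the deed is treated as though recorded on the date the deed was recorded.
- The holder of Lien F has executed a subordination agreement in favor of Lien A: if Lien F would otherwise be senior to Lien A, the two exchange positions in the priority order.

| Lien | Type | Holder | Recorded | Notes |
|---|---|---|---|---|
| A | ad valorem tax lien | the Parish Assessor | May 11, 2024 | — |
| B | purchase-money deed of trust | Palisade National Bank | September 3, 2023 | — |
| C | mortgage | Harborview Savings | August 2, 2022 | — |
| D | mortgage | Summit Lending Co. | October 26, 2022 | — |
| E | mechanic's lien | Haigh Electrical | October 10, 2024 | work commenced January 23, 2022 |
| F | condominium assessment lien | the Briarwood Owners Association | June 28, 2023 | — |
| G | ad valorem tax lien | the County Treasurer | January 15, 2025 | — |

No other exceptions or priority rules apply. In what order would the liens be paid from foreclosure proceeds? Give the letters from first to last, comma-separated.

Adjusting effective dates: B's effective date is the deed date, August 8, 2023; E is treated as recorded January 23, 2022, the work-commencement date.
F is a condominium assessment lien, so it outranks all other liens regardless of date.
Among the remaining liens, by effective date: E (January 23, 2022), C (August 2, 2022), D (October 26, 2022), B (August 8, 2023), A (May 11, 2024), G (January 15, 2025).
The subordination applies — F was senior to A — so F and A swap.

A, E, C, D, B, F, G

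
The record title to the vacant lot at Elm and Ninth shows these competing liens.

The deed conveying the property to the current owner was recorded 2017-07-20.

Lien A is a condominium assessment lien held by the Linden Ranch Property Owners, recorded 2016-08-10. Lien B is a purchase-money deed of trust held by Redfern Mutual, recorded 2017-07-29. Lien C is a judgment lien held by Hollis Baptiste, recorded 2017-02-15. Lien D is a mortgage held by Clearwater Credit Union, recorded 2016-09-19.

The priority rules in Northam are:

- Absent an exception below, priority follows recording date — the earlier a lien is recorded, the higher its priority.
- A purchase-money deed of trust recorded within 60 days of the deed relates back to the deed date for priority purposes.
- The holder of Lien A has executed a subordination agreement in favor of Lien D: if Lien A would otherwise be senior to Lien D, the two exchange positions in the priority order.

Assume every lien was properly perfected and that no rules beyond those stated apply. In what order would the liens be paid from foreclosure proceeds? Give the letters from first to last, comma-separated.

D, A, C, B

Adjusting effective dates: B relates back to the deed date 2017-07-20.
By effective date, earliest first: A (2016-08-10), D (2016-09-19), C (2017-02-15), B (2017-07-20).
Because A would otherwise rank above D, the subordination swaps them.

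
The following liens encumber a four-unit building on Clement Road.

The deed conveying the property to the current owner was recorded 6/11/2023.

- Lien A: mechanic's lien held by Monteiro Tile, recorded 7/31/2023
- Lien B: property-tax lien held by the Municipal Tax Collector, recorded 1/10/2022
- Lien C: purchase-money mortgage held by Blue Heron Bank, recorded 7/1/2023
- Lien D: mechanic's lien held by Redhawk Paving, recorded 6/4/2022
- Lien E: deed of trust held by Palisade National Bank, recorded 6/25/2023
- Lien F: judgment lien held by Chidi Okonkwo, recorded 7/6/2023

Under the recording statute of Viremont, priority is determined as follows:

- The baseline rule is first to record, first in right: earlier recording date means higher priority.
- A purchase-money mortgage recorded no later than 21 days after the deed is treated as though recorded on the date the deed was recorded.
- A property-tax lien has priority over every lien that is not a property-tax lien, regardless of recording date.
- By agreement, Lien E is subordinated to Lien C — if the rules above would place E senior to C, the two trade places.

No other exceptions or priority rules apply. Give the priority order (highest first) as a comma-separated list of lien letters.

Effective dates: C relates back to the deed date 6/11/2023.
B is a property-tax lien and takes priority over every other lien.
Remaining liens by effective date: D (6/4/2022), C (6/11/2023), E (6/25/2023), F (7/6/2023), A (7/31/2023).
E is already junior to C, so the subordination agreement changes nothing.

B, D, C, E, F, A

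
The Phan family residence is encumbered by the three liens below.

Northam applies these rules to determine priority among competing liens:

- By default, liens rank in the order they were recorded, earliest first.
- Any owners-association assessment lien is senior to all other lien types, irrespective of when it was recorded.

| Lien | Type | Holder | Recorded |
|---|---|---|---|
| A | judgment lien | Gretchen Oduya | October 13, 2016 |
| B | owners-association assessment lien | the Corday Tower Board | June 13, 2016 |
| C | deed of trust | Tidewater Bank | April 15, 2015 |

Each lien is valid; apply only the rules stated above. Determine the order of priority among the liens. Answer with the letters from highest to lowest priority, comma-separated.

B, C, A

B is an owners-association assessment lien and takes priority over every other lien.
The other liens, earliest effective date first: C (April 15, 2015), A (October 13, 2016).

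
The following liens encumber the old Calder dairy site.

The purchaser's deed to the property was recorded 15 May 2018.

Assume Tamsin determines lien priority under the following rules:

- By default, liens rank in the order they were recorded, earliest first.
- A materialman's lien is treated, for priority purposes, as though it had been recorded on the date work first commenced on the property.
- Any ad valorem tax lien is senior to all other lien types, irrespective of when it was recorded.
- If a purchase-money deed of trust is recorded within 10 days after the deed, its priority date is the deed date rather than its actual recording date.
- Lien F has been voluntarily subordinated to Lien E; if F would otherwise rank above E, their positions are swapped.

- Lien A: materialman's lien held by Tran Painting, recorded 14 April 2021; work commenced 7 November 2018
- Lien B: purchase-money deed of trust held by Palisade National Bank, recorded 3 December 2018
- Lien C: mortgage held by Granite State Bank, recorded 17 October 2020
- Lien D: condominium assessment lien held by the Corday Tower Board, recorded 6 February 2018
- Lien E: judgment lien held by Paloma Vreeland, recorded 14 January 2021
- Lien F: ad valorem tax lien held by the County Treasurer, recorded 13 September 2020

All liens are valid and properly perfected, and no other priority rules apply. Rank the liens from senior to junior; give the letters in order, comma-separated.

E, D, A, B, C, F

First, effective dates: A is treated as recorded 7 November 2018, the work-commencement date; B was recorded 202 days after the deed, outside the 10-day window, so it keeps its recording date.
As an ad valorem tax lien, F is senior to every other lien.
The other liens, earliest effective date first: D (6 February 2018), A (7 November 2018), B (3 December 2018), C (17 October 2020), E (14 January 2021).
F is senior to E before the subordination, so the two trade places.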